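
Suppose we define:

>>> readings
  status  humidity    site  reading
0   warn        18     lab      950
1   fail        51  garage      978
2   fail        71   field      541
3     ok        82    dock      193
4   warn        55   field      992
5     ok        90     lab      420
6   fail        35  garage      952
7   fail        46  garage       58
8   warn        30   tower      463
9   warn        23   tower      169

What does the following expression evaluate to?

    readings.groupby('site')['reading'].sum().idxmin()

group by site, sum of reading:
site
dock       193
field     1533
garage    1988
lab       1370
tower      632
Name: reading, dtype: int64

dock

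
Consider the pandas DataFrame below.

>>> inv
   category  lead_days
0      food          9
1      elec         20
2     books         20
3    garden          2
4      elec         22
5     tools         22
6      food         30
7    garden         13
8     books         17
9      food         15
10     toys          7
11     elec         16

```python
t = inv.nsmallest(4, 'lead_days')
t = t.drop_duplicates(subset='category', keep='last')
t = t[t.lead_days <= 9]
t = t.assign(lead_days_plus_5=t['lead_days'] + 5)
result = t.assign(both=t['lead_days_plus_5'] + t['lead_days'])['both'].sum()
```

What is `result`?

42

take 4 rows with smallest lead_days:
   category  lead_days
3    garden          2
10     toys          7
0      food          9
7    garden         13
drop duplicate category (keep=last):
   category  lead_days
10     toys          7
0      food          9
7    garden         13
filter rows where lead_days <= 9:
   category  lead_days
10     toys          7
0      food          9
add column lead_days_plus_5 = t['lead_days'] + 5:
   category  lead_days  lead_days_plus_5
10     toys          7                12
0      food          9                14
add column both = t['lead_days_plus_5'] + t['lead_days']:
   category  lead_days  lead_days_plus_5  both
10     toys          7                12    19
0      food          9                14    23
Reading off the sum of column 'both', we get 42.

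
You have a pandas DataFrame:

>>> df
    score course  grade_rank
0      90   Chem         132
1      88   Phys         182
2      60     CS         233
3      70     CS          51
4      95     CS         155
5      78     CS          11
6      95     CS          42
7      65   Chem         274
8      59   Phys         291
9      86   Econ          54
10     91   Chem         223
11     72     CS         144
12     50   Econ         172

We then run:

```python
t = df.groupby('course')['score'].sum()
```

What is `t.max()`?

group by course, sum of score:
course
CS      470
Chem    246
Econ    136
Phys    147
Name: score, dtype: int64
Reading off the max of the resulting series, we get 470.

470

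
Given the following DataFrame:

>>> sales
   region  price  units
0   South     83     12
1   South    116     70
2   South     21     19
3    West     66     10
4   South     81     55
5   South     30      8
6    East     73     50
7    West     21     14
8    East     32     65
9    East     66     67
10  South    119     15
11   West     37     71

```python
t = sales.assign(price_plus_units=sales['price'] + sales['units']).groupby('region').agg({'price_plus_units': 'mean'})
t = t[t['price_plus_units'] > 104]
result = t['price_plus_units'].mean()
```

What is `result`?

111.25

add column price_plus_units = sales['price'] + sales['units']:
   region  price  units  price_plus_units
0   South     83     12                95
1   South    116     70               186
2   South     21     19                40
3    West     66     10                76
4   South     81     55               136
5   South     30      8                38
6    East     73     50               123
7    West     21     14                35
8    East     32     65                97
9    East     66     67               133
10  South    119     15               134
11   West     37     71               108
group by region, mean of price_plus_units:
        price_plus_units
region                  
East          117.666667
South         104.833333
West           73.000000
filter rows where price_plus_units > 104:
        price_plus_units
region                  
East          117.666667
South         104.833333
Then the mean of column 'price_plus_units': 111.25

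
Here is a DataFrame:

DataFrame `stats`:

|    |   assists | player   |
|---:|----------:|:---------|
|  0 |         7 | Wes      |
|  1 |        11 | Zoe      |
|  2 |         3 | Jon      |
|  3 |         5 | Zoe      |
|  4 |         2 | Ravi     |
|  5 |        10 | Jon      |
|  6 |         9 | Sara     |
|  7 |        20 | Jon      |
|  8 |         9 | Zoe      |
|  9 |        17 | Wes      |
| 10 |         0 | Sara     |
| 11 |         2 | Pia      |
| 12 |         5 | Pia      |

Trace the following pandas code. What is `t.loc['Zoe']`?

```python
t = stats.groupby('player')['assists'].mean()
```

group by player, mean of assists:
player
Jon     11.000000
Pia      3.500000
Ravi     2.000000
Sara     4.500000
Wes     12.000000
Zoe      8.333333
Name: assists, dtype: float64
Then the value at index 'Zoe': 8.33333333333

8.33333333333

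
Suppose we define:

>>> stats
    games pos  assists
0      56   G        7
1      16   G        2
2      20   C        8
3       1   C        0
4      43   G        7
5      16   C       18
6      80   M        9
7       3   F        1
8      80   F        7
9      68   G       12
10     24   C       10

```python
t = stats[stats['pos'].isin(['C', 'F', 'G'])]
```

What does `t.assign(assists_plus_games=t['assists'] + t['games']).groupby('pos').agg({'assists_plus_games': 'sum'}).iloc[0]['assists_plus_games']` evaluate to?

filter rows where pos in ['C', 'F', 'G']:
    games pos  assists
0      56   G        7
1      16   G        2
2      20   C        8
3       1   C        0
4      43   G        7
5      16   C       18
7       3   F        1
8      80   F        7
9      68   G       12
10     24   C       10
add column assists_plus_games = t['assists'] + t['games']:
    games pos  assists  assists_plus_games
0      56   G        7                  63
1      16   G        2                  18
2      20   C        8                  28
3       1   C        0                   1
4      43   G        7                  50
5      16   C       18                  34
7       3   F        1                   4
8      80   F        7                  87
9      68   G       12                  80
10     24   C       10                  34
group by pos, sum of assists_plus_games:
     assists_plus_games
pos                    
C                    97
F                    91
G                   211
Finally, value at position 0, column 'assists_plus_games' = 97.

97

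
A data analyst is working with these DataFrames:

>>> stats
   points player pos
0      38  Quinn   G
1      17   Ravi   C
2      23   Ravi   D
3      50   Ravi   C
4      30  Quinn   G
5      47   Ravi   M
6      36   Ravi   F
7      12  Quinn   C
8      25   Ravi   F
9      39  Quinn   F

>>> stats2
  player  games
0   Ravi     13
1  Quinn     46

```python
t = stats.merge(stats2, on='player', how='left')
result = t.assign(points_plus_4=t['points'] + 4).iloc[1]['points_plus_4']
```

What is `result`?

merge on 'player' (how='left') → 10 rows:
   points player pos  games
0      38  Quinn   G     46
1      17   Ravi   C     13
2      23   Ravi   D     13
3      50   Ravi   C     13
4      30  Quinn   G     46
5      47   Ravi   M     13
6      36   Ravi   F     13
7      12  Quinn   C     46
8      25   Ravi   F     13
9      39  Quinn   F     46
add column points_plus_4 = t['points'] + 4:
   points player pos  games  points_plus_4
0      38  Quinn   G     46             42
1      17   Ravi   C     13             21
2      23   Ravi   D     13             27
3      50   Ravi   C     13             54
4      30  Quinn   G     46             34
5      47   Ravi   M     13             51
6      36   Ravi   F     13             40
7      12  Quinn   C     46             16
8      25   Ravi   F     13             29
9      39  Quinn   F     46             43
Taking the value at position 1, column 'points_plus_4' gives 21.

21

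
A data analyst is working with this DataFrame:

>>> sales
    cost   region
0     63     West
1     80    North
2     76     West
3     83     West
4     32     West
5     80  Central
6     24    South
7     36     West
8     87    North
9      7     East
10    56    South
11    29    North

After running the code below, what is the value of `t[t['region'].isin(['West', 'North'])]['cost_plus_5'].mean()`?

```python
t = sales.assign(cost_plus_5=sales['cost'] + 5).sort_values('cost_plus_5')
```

add column cost_plus_5 = sales['cost'] + 5:
    cost   region  cost_plus_5
0     63     West           68
1     80    North           85
2     76     West           81
3     83     West           88
4     32     West           37
5     80  Central           85
6     24    South           29
7     36     West           41
8     87    North           92
9      7     East           12
10    56    South           61
11    29    North           34
sort by cost_plus_5:
    cost   region  cost_plus_5
9      7     East           12
6     24    South           29
11    29    North           34
4     32     West           37
7     36     West           41
10    56    South           61
0     63     West           68
2     76     West           81
1     80    North           85
5     80  Central           85
3     83     West           88
8     87    North           92
filter rows where region in ['West', 'North']:
    cost region  cost_plus_5
11    29  North           34
4     32   West           37
7     36   West           41
0     63   West           68
2     76   West           81
1     80  North           85
3     83   West           88
8     87  North           92
Then the mean of column 'cost_plus_5': 65.75

65.75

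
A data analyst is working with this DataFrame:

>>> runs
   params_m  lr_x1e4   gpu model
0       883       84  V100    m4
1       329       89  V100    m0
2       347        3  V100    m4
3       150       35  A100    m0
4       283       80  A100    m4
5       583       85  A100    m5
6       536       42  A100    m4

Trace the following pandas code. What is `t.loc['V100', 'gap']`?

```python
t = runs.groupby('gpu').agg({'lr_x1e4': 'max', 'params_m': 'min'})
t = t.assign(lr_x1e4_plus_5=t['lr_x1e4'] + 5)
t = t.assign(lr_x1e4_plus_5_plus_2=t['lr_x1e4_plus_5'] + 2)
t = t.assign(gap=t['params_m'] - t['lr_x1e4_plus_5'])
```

group by gpu: max(lr_x1e4), min(params_m):
      lr_x1e4  params_m
gpu                    
A100       85       150
V100       89       329
add column lr_x1e4_plus_5 = t['lr_x1e4'] + 5:
      lr_x1e4  params_m  lr_x1e4_plus_5
gpu                                    
A100       85       150              90
V100       89       329              94
add column lr_x1e4_plus_5_plus_2 = t['lr_x1e4_plus_5'] + 2:
      lr_x1e4  params_m  lr_x1e4_plus_5  lr_x1e4_plus_5_plus_2
gpu                                                           
A100       85       150              90                     92
V100       89       329              94                     96
add column gap = t['params_m'] - t['lr_x1e4_plus_5']:
      lr_x1e4  params_m  lr_x1e4_plus_5  lr_x1e4_plus_5_plus_2  gap
gpu                                                                
A100       85       150              90                     92   60
V100       89       329              94                     96  235
Then the value at row 'V100', column 'gap': 235

235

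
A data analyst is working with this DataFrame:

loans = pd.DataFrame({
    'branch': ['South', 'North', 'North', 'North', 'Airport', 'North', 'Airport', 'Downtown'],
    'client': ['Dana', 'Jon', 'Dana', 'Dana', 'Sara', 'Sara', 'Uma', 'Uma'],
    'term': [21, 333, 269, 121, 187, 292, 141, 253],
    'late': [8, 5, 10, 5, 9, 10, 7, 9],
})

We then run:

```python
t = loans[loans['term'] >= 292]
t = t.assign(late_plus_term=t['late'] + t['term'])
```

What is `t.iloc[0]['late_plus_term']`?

338

filter rows where term >= 292:
  branch client  term  late
1  North    Jon   333     5
5  North   Sara   292    10
add column late_plus_term = t['late'] + t['term']:
  branch client  term  late  late_plus_term
1  North    Jon   333     5             338
5  North   Sara   292    10             302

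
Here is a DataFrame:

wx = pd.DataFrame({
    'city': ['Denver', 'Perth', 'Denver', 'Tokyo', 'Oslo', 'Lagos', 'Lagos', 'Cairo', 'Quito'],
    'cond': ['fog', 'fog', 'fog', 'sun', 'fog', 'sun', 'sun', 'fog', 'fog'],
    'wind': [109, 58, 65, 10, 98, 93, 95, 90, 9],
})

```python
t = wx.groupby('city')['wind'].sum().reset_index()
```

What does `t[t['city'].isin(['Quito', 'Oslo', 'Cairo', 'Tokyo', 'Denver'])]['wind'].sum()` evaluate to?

381

group by city, sum of wind:
city
Cairo      90
Denver    174
Lagos     188
Oslo       98
Perth      58
Quito       9
Tokyo      10
Name: wind, dtype: int64
reset_index():
     city  wind
0   Cairo    90
1  Denver   174
2   Lagos   188
3    Oslo    98
4   Perth    58
5   Quito     9
6   Tokyo    10
filter rows where city in ['Quito', 'Oslo', 'Cairo', 'Tokyo', 'Denver']:
     city  wind
0   Cairo    90
1  Denver   174
3    Oslo    98
5   Quito     9
6   Tokyo    10
Then the sum of column 'wind': 381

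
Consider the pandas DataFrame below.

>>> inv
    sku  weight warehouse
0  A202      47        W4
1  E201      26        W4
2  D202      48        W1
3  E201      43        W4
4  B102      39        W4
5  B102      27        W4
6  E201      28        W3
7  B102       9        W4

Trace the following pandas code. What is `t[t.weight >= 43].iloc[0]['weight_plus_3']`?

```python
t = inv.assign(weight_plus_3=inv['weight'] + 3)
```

50

add column weight_plus_3 = inv['weight'] + 3:
    sku  weight warehouse  weight_plus_3
0  A202      47        W4             50
1  E201      26        W4             29
2  D202      48        W1             51
3  E201      43        W4             46
4  B102      39        W4             42
5  B102      27        W4             30
6  E201      28        W3             31
7  B102       9        W4             12
filter rows where weight >= 43:
    sku  weight warehouse  weight_plus_3
0  A202      47        W4             50
2  D202      48        W1             51
3  E201      43        W4             46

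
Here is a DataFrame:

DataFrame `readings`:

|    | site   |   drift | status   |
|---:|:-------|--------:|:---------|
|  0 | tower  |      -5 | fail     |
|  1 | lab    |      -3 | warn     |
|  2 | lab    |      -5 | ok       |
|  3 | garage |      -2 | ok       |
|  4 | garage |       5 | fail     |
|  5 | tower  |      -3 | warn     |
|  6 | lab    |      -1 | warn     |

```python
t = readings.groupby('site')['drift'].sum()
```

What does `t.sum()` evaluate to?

-14

group by site, sum of drift:
site
garage    3
lab      -9
tower    -8
Name: drift, dtype: int64
So sum() = -14.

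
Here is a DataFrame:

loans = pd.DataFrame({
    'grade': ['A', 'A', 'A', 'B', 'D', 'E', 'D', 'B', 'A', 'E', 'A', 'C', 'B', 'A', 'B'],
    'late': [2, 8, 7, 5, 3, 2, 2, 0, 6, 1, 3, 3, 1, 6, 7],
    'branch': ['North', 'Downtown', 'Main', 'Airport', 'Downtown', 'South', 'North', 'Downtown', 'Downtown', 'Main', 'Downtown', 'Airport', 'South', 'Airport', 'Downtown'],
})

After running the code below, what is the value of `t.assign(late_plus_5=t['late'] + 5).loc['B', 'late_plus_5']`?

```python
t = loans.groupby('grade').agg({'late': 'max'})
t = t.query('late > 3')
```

12

group by grade, max of late:
       late
grade      
A         8
B         7
C         3
D         3
E         2
filter rows where late > 3:
       late
grade      
A         8
B         7
add column late_plus_5 = t['late'] + 5:
       late  late_plus_5
grade                   
A         8           13
B         7           12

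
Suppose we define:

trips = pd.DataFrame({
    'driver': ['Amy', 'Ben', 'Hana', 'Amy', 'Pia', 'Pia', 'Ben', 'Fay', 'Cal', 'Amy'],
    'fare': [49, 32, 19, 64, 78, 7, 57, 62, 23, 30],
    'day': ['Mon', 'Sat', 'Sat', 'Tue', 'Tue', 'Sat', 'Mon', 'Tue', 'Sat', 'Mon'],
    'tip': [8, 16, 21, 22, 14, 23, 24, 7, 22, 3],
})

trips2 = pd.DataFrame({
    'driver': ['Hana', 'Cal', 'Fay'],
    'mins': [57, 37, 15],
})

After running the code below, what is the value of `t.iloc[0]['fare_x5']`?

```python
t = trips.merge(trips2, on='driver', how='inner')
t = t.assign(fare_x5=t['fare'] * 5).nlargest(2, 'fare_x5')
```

310

merge on 'driver' (how='inner') → 3 rows:
  driver  fare  day  tip  mins
0   Hana    19  Sat   21    57
1    Fay    62  Tue    7    15
2    Cal    23  Sat   22    37
add column fare_x5 = t['fare'] * 5:
  driver  fare  day  tip  mins  fare_x5
0   Hana    19  Sat   21    57       95
1    Fay    62  Tue    7    15      310
2    Cal    23  Sat   22    37      115
take 2 rows with largest fare_x5:
  driver  fare  day  tip  mins  fare_x5
1    Fay    62  Tue    7    15      310
2    Cal    23  Sat   22    37      115
So iloc[0]['fare_x5'] = 310.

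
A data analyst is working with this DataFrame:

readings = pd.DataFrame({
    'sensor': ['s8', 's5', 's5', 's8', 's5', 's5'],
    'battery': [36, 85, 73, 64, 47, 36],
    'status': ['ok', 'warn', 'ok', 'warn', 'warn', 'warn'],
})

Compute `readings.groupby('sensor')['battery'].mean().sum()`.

110.25

group by sensor, mean of battery:
sensor
s5    60.25
s8    50.00
Name: battery, dtype: float64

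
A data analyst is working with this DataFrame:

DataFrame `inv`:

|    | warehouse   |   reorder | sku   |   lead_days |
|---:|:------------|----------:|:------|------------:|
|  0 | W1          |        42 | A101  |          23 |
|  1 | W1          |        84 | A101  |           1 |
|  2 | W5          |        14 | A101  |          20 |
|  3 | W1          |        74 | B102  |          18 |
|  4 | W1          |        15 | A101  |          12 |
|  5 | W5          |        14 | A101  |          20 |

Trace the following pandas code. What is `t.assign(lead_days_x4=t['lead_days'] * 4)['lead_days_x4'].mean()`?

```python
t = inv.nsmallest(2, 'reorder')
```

take 2 rows with smallest reorder:
  warehouse  reorder   sku  lead_days
2        W5       14  A101         20
5        W5       14  A101         20
add column lead_days_x4 = t['lead_days'] * 4:
  warehouse  reorder   sku  lead_days  lead_days_x4
2        W5       14  A101         20            80
5        W5       14  A101         20            80
Taking the mean of column 'lead_days_x4' gives 80.0.

80.0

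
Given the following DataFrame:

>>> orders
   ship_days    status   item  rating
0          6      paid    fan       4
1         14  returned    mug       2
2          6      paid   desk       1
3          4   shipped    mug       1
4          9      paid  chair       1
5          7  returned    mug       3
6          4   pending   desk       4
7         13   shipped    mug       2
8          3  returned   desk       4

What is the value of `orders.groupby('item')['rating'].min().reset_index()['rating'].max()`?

group by item, min of rating:
item
chair    1
desk     1
fan      4
mug      1
Name: rating, dtype: int64
reset_index():
    item  rating
0  chair       1
1   desk       1
2    fan       4
3    mug       1

4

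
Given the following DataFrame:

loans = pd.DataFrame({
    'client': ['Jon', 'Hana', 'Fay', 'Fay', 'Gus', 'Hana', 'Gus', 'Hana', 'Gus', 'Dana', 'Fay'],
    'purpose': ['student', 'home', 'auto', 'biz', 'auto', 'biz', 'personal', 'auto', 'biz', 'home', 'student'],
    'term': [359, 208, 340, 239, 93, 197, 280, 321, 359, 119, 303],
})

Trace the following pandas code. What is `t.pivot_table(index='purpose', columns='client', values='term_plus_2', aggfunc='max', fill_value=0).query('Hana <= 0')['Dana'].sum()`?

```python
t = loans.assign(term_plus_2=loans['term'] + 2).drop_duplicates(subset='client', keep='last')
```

121

add column term_plus_2 = loans['term'] + 2:
   client   purpose  term  term_plus_2
0     Jon   student   359          361
1    Hana      home   208          210
2     Fay      auto   340          342
3     Fay       biz   239          241
4     Gus      auto    93           95
5    Hana       biz   197          199
6     Gus  personal   280          282
7    Hana      auto   321          323
8     Gus       biz   359          361
9    Dana      home   119          121
10    Fay   student   303          305
drop duplicate client (keep=last):
   client  purpose  term  term_plus_2
0     Jon  student   359          361
7    Hana     auto   321          323
8     Gus      biz   359          361
9    Dana     home   119          121
10    Fay  student   303          305
pivot: rows=purpose, cols=client, max(term_plus_2):
client   Dana  Fay  Gus  Hana  Jon
purpose                           
auto        0    0    0   323    0
biz         0    0  361     0    0
home      121    0    0     0    0
student     0  305    0     0  361
filter rows where Hana <= 0:
client   Dana  Fay  Gus  Hana  Jon
purpose                           
biz         0    0  361     0    0
home      121    0    0     0    0
student     0  305    0     0  361
Taking the sum of column 'Dana' gives 121.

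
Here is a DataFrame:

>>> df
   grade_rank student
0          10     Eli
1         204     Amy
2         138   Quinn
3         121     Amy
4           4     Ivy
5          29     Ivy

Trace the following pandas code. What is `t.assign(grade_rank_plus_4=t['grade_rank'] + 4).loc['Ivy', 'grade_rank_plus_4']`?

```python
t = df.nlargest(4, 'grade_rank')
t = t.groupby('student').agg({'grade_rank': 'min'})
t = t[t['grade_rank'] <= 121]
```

33

take 4 rows with largest grade_rank:
   grade_rank student
1         204     Amy
2         138   Quinn
3         121     Amy
5          29     Ivy
group by student, min of grade_rank:
         grade_rank
student            
Amy             121
Ivy              29
Quinn           138
filter rows where grade_rank <= 121:
         grade_rank
student            
Amy             121
Ivy              29
add column grade_rank_plus_4 = t['grade_rank'] + 4:
         grade_rank  grade_rank_plus_4
student                               
Amy             121                125
Ivy              29                 33
Hence 33.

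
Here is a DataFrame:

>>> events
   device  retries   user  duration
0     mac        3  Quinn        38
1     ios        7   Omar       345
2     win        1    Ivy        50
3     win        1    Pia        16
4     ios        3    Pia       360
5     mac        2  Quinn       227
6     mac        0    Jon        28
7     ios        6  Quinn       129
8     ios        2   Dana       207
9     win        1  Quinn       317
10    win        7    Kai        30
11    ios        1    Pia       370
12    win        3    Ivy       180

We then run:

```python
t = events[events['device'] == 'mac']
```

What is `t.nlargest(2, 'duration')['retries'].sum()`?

5

filter rows where device == 'mac':
  device  retries   user  duration
0    mac        3  Quinn        38
5    mac        2  Quinn       227
6    mac        0    Jon        28
take 2 rows with largest duration:
  device  retries   user  duration
5    mac        2  Quinn       227
0    mac        3  Quinn        38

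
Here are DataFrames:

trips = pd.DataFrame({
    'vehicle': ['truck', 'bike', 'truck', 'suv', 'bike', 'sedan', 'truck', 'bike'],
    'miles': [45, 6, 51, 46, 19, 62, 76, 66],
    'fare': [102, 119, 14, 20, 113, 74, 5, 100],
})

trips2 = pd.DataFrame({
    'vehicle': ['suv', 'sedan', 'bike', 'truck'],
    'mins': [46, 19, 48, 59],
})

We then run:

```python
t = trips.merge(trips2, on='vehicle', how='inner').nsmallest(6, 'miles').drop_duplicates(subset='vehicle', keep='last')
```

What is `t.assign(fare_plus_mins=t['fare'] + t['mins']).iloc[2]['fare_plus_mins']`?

merge on 'vehicle' (how='inner') → 8 rows:
  vehicle  miles  fare  mins
0   truck     45   102    59
1    bike      6   119    48
2   truck     51    14    59
3     suv     46    20    46
4    bike     19   113    48
5   sedan     62    74    19
6   truck     76     5    59
7    bike     66   100    48
take 6 rows with smallest miles:
  vehicle  miles  fare  mins
1    bike      6   119    48
4    bike     19   113    48
0   truck     45   102    59
3     suv     46    20    46
2   truck     51    14    59
5   sedan     62    74    19
drop duplicate vehicle (keep=last):
  vehicle  miles  fare  mins
4    bike     19   113    48
3     suv     46    20    46
2   truck     51    14    59
5   sedan     62    74    19
add column fare_plus_mins = t['fare'] + t['mins']:
  vehicle  miles  fare  mins  fare_plus_mins
4    bike     19   113    48             161
3     suv     46    20    46              66
2   truck     51    14    59              73
5   sedan     62    74    19              93
Then the value at position 2, column 'fare_plus_mins': 73

73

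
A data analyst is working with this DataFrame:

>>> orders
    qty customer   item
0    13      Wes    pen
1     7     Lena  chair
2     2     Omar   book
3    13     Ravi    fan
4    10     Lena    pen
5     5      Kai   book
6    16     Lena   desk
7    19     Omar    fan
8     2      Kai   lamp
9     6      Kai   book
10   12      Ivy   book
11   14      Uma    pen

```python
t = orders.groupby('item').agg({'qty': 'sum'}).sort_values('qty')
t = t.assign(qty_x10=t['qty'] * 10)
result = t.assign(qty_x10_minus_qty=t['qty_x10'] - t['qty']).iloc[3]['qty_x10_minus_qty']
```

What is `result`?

225

group by item, sum of qty:
       qty
item      
book    25
chair    7
desk    16
fan     32
lamp     2
pen     37
sort by qty:
       qty
item      
lamp     2
chair    7
desk    16
book    25
fan     32
pen     37
add column qty_x10 = t['qty'] * 10:
       qty  qty_x10
item               
lamp     2       20
chair    7       70
desk    16      160
book    25      250
fan     32      320
pen     37      370
add column qty_x10_minus_qty = t['qty_x10'] - t['qty']:
       qty  qty_x10  qty_x10_minus_qty
item                                  
lamp     2       20                 18
chair    7       70                 63
desk    16      160                144
book    25      250                225
fan     32      320                288
pen     37      370                333
So iloc[3]['qty_x10_minus_qty'] = 225.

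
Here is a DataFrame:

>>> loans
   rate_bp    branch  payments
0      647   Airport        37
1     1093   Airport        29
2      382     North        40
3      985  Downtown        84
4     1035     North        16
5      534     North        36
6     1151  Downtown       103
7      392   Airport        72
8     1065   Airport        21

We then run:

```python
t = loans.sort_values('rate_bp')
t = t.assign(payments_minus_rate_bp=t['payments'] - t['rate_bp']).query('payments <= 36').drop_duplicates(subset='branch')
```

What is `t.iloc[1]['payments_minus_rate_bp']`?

-1044

sort by rate_bp:
   rate_bp    branch  payments
2      382     North        40
7      392   Airport        72
5      534     North        36
0      647   Airport        37
3      985  Downtown        84
4     1035     North        16
8     1065   Airport        21
1     1093   Airport        29
6     1151  Downtown       103
add column payments_minus_rate_bp = t['payments'] - t['rate_bp']:
   rate_bp    branch  payments  payments_minus_rate_bp
2      382     North        40                    -342
7      392   Airport        72                    -320
5      534     North        36                    -498
0      647   Airport        37                    -610
3      985  Downtown        84                    -901
4     1035     North        16                   -1019
8     1065   Airport        21                   -1044
1     1093   Airport        29                   -1064
6     1151  Downtown       103                   -1048
filter rows where payments <= 36:
   rate_bp   branch  payments  payments_minus_rate_bp
5      534    North        36                    -498
4     1035    North        16                   -1019
8     1065  Airport        21                   -1044
1     1093  Airport        29                   -1064
drop duplicate branch (keep=first):
   rate_bp   branch  payments  payments_minus_rate_bp
5      534    North        36                    -498
8     1065  Airport        21                   -1044
value at position 1, column 'payments_minus_rate_bp' → -1044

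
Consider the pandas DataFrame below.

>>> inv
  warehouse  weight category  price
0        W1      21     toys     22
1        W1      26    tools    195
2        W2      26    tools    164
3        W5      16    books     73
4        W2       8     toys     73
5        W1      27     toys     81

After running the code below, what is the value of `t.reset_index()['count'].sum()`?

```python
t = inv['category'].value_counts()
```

6

value_counts of category:
category
toys     3
tools    2
books    1
Name: count, dtype: int64
reset_index():
  category  count
0     toys      3
1    tools      2
2    books      1
sum of column 'count' → 6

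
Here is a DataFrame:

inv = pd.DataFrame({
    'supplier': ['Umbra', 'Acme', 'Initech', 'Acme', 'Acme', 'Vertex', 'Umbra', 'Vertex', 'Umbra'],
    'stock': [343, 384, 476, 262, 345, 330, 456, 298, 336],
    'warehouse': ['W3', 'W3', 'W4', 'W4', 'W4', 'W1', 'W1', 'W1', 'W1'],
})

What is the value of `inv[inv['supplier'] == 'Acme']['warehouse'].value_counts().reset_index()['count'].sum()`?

3

filter rows where supplier == 'Acme':
  supplier  stock warehouse
1     Acme    384        W3
3     Acme    262        W4
4     Acme    345        W4
value_counts of warehouse:
warehouse
W4    2
W3    1
Name: count, dtype: int64
reset_index():
  warehouse  count
0        W4      2
1        W3      1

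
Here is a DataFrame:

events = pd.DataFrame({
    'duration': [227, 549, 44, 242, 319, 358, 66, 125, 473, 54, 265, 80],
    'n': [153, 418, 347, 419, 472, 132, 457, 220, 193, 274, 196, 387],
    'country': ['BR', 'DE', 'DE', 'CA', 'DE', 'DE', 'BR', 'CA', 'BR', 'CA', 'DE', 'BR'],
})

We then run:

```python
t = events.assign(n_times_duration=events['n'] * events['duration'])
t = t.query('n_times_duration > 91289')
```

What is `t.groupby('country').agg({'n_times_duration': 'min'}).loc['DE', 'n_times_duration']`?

150568

add column n_times_duration = events['n'] * events['duration']:
    duration    n country  n_times_duration
0        227  153      BR             34731
1        549  418      DE            229482
2         44  347      DE             15268
3        242  419      CA            101398
4        319  472      DE            150568
5        358  132      DE             47256
6         66  457      BR             30162
7        125  220      CA             27500
8        473  193      BR             91289
9         54  274      CA             14796
10       265  196      DE             51940
11        80  387      BR             30960
filter rows where n_times_duration > 91289:
   duration    n country  n_times_duration
1       549  418      DE            229482
3       242  419      CA            101398
4       319  472      DE            150568
group by country, min of n_times_duration:
         n_times_duration
country                  
CA                 101398
DE                 150568
Finally, value at row 'DE', column 'n_times_duration' = 150568.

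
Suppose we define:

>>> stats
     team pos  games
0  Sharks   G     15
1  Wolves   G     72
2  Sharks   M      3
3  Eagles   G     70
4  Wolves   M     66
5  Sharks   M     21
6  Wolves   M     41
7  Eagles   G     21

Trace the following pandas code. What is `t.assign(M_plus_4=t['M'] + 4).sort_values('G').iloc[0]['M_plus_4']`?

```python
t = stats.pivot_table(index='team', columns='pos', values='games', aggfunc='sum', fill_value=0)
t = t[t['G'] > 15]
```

pivot: rows=team, cols=pos, sum(games):
pos      G    M
team           
Eagles  91    0
Sharks  15   24
Wolves  72  107
filter rows where G > 15:
pos      G    M
team           
Eagles  91    0
Wolves  72  107
add column M_plus_4 = t['M'] + 4:
pos      G    M  M_plus_4
team                     
Eagles  91    0         4
Wolves  72  107       111
sort by G:
pos      G    M  M_plus_4
team                     
Wolves  72  107       111
Eagles  91    0         4
value at position 0, column 'M_plus_4' → 111

111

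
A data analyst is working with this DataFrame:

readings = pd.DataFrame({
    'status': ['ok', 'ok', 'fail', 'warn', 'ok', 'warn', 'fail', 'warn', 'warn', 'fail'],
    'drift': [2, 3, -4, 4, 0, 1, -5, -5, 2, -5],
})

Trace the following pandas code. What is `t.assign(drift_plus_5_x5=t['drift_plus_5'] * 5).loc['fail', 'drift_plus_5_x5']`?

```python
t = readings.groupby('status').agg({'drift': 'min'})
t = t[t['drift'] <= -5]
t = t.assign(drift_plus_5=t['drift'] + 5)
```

0

group by status, min of drift:
        drift
status       
fail       -5
ok          0
warn       -5
filter rows where drift <= -5:
        drift
status       
fail       -5
warn       -5
add column drift_plus_5 = t['drift'] + 5:
        drift  drift_plus_5
status                     
fail       -5             0
warn       -5             0
add column drift_plus_5_x5 = t['drift_plus_5'] * 5:
        drift  drift_plus_5  drift_plus_5_x5
status                                      
fail       -5             0                0
warn       -5             0                0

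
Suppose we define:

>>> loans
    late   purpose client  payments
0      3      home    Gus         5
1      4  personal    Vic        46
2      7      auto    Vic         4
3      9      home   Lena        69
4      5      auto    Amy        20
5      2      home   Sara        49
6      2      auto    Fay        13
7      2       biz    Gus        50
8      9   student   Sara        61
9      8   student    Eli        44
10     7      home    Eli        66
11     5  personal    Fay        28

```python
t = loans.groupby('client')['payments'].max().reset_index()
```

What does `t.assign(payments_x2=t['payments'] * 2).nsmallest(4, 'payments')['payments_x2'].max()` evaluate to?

100

group by client, max of payments:
client
Amy     20
Eli     66
Fay     28
Gus     50
Lena    69
Sara    61
Vic     46
Name: payments, dtype: int64
reset_index():
  client  payments
0    Amy        20
1    Eli        66
2    Fay        28
3    Gus        50
4   Lena        69
5   Sara        61
6    Vic        46
add column payments_x2 = t['payments'] * 2:
  client  payments  payments_x2
0    Amy        20           40
1    Eli        66          132
2    Fay        28           56
3    Gus        50          100
4   Lena        69          138
5   Sara        61          122
6    Vic        46           92
take 4 rows with smallest payments:
  client  payments  payments_x2
0    Amy        20           40
2    Fay        28           56
6    Vic        46           92
3    Gus        50          100
So max() = 100.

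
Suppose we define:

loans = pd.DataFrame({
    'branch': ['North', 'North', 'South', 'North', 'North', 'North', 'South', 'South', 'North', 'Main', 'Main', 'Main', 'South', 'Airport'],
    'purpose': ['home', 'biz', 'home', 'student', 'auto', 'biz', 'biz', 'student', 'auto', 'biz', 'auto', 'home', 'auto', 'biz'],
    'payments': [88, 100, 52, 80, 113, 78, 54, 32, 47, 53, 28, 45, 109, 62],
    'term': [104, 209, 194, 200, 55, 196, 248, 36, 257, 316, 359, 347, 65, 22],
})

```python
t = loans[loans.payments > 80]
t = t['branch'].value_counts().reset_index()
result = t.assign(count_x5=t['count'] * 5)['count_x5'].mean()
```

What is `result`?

filter rows where payments > 80:
   branch purpose  payments  term
0   North    home        88   104
1   North     biz       100   209
4   North    auto       113    55
12  South    auto       109    65
value_counts of branch:
branch
North    3
South    1
Name: count, dtype: int64
reset_index():
  branch  count
0  North      3
1  South      1
add column count_x5 = t['count'] * 5:
  branch  count  count_x5
0  North      3        15
1  South      1         5
So mean() = 10.0.

10.0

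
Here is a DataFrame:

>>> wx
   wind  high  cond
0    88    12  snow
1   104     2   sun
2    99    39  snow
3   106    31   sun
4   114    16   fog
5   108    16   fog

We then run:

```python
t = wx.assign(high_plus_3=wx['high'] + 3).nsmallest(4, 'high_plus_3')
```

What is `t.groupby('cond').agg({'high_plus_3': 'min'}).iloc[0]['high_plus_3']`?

add column high_plus_3 = wx['high'] + 3:
   wind  high  cond  high_plus_3
0    88    12  snow           15
1   104     2   sun            5
2    99    39  snow           42
3   106    31   sun           34
4   114    16   fog           19
5   108    16   fog           19
take 4 rows with smallest high_plus_3:
   wind  high  cond  high_plus_3
1   104     2   sun            5
0    88    12  snow           15
4   114    16   fog           19
5   108    16   fog           19
group by cond, min of high_plus_3:
      high_plus_3
cond             
fog            19
snow           15
sun             5
Finally, value at position 0, column 'high_plus_3' = 19.

19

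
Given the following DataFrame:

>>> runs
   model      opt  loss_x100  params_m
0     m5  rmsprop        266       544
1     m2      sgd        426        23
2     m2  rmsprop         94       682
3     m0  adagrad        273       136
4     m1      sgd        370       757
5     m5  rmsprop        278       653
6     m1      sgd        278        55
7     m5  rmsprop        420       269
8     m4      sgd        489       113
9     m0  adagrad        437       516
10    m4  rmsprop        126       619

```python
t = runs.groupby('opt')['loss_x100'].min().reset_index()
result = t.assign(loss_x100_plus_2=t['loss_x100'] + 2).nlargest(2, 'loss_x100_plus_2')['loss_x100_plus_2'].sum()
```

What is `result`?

555

group by opt, min of loss_x100:
opt
adagrad    273
rmsprop     94
sgd        278
Name: loss_x100, dtype: int64
reset_index():
       opt  loss_x100
0  adagrad        273
1  rmsprop         94
2      sgd        278
add column loss_x100_plus_2 = t['loss_x100'] + 2:
       opt  loss_x100  loss_x100_plus_2
0  adagrad        273               275
1  rmsprop         94                96
2      sgd        278               280
take 2 rows with largest loss_x100_plus_2:
       opt  loss_x100  loss_x100_plus_2
2      sgd        278               280
0  adagrad        273               275
Then the sum of column 'loss_x100_plus_2': 555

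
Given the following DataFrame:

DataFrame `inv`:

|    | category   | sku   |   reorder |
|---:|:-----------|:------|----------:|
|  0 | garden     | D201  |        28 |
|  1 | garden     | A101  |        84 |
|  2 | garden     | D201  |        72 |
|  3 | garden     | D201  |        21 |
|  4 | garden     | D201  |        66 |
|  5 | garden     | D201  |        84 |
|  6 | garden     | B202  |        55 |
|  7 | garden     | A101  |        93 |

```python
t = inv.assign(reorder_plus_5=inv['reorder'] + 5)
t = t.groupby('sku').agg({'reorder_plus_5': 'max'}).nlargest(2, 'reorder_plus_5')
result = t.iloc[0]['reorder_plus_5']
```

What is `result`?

98

add column reorder_plus_5 = inv['reorder'] + 5:
  category   sku  reorder  reorder_plus_5
0   garden  D201       28              33
1   garden  A101       84              89
2   garden  D201       72              77
3   garden  D201       21              26
4   garden  D201       66              71
5   garden  D201       84              89
6   garden  B202       55              60
7   garden  A101       93              98
group by sku, max of reorder_plus_5:
      reorder_plus_5
sku                 
A101              98
B202              60
D201              89
take 2 rows with largest reorder_plus_5:
      reorder_plus_5
sku                 
A101              98
D201              89
Reading off the value at position 0, column 'reorder_plus_5', we get 98.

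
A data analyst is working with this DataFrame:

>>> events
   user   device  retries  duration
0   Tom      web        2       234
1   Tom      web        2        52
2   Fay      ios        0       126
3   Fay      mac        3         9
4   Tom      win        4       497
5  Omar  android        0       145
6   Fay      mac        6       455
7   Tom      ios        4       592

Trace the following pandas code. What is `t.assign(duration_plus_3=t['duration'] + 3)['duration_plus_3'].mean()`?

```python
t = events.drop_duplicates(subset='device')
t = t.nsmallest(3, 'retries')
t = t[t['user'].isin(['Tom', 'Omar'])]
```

drop duplicate device (keep=first):
   user   device  retries  duration
0   Tom      web        2       234
2   Fay      ios        0       126
3   Fay      mac        3         9
4   Tom      win        4       497
5  Omar  android        0       145
take 3 rows with smallest retries:
   user   device  retries  duration
2   Fay      ios        0       126
5  Omar  android        0       145
0   Tom      web        2       234
filter rows where user in ['Tom', 'Omar']:
   user   device  retries  duration
5  Omar  android        0       145
0   Tom      web        2       234
add column duration_plus_3 = t['duration'] + 3:
   user   device  retries  duration  duration_plus_3
5  Omar  android        0       145              148
0   Tom      web        2       234              237

192.5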